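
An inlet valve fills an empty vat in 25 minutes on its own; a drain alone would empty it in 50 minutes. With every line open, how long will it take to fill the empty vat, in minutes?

50 minutes

Net rate = 1/25 − 1/50 = (2 − 1)/50 = 1/50 per minute.
Filling time = 1 ÷ (1/50) = 50 minutes.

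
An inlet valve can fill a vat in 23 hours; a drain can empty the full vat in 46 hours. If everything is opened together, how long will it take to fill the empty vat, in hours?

Net rate = 1/23 − 1/46 = (2 − 1)/46 = 1/46 per hour.
Filling time = 1 ÷ (1/46) = 46 hours.

46 hours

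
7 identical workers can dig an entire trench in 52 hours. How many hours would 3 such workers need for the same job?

364/3 hours

Total work is 7·52 = 364 worker-hours.
With 3 workers: 364/3 hours.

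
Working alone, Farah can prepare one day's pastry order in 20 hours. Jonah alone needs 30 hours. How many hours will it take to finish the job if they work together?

12 hours

With two workers the combined time is the product over the sum: 20·30/(20+30) = 600/50 = 12 hours.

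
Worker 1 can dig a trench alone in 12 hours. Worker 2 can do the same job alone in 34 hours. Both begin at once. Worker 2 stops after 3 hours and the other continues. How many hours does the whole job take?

In the first 3 hours the combined rate is 23/204, so 23/68 of the job is done, leaving 45/68.
After worker 2 leaves the rate is 1/12 per hour; the remaining 45/68 takes 135/17 hours.
Total = 3 + 135/17 = 186/17 hours.

186/17 hours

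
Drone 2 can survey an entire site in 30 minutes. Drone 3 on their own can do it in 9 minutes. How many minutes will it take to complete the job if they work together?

Combined rate: 1/30 + 1/9 = (3 + 10)/90 = 13/90 per minute.
Time = 1 ÷ (13/90) = 90/13 minutes.

90/13 minutes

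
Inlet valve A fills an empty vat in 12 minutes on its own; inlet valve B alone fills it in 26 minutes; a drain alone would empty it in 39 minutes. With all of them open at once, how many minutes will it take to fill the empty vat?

52/5 minutes

Net rate = 1/12 + 1/26 − 1/39 = (13 + 6 − 4)/156 = 15/156 = 5/52 per minute.
Filling time = 1 ÷ (5/52) = 52/5 minutes.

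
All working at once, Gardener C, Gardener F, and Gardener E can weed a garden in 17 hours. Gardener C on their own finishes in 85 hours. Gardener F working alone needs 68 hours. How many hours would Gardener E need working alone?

340/11 hours

Combined rate is 1/17 per hour.
Known contribution: 1/85 + 1/68 = (4 + 5)/340 = 9/340 per hour.
So Gardener E's rate is 1/17 − 9/340 = 11/340, meaning 340/11 hours alone.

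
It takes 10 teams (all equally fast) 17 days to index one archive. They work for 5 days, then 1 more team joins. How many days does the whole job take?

175/11 days

One team does 1/170 of the job per day.
After 5 days with 10 teams, 5/17 is done (12/17 left).
With 11 teams the rate is 11/170, so the rest takes 12/17 ÷ 11/170 = 120/11 days.
Total = 5 + 120/11 = 175/11 days.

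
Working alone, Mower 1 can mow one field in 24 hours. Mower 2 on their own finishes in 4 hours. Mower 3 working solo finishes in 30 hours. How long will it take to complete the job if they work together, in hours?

Combined rate: 1/24 + 1/4 + 1/30 = (5 + 30 + 4)/120 = 39/120 = 13/40 per hour.
Time = 1 ÷ (13/40) = 40/13 hours.

40/13 hours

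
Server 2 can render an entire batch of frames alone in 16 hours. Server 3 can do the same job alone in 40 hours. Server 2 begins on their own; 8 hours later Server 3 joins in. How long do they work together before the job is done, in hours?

40/7 hours

In the first 8 hours Server 2 alone does 8/16 = 1/2 of the job, leaving 1/2.
Once everyone is working, combined rate: 1/16 + 1/40 = (5 + 2)/80 = 7/80 per hour.
Remaining 1/2 at 7/80 per hour takes 40/7 hours.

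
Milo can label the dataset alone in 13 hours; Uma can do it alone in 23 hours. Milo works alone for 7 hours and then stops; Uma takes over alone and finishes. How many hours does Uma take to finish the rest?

138/13 hours

In 7 hours Milo does 7/13 of the job, leaving 6/13.
Uma works at 1/23 per hour, so finishing takes 6/13 ÷ 1/23 = 138/13 hours.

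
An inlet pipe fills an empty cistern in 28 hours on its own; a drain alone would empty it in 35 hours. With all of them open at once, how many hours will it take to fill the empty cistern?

140 hours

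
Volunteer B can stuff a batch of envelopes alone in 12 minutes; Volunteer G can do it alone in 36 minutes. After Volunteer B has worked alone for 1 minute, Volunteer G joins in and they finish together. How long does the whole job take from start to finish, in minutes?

In 1 minute Volunteer B does 1/12 of the job, leaving 11/12.
Volunteer B and Volunteer G together work at 1/9 per minute, so finishing takes 11/12 ÷ 1/9 = 33/4 minutes.
Total time = 1 + 33/4 = 37/4 minutes.

37/4 minutes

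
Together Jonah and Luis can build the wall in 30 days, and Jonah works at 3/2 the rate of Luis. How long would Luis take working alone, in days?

Let Luis's rate be r; then Jonah's rate is (3/2)r, so together (3/2 + 1)r = (5/2)r = 1/30.
Thus r = 1/75 per day.
Luis alone: 75 days; Jonah alone: 50 days.

75 days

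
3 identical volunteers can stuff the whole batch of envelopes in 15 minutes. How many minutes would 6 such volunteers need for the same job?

15/2 minutes

Total work is 3·15 = 45 volunteer-minutes.
With 6 volunteers: 45/6 = 15/2 minutes.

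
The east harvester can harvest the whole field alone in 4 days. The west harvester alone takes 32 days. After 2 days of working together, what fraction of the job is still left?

Combined rate: 1/4 + 1/32 = (8 + 1)/32 = 9/32 per day.
In 2 days they complete 2·9/32 = 9/16 of the job.
So 7/16 remains.

7/16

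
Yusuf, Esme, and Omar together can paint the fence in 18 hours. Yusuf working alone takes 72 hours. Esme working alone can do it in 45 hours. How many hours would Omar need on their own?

Combined rate is 1/18 per hour.
Known contribution: 1/72 + 1/45 = (5 + 8)/360 = 13/360 per hour.
So Omar's rate is 1/18 − 13/360 = 7/360, meaning 360/7 hours alone.

360/7 hours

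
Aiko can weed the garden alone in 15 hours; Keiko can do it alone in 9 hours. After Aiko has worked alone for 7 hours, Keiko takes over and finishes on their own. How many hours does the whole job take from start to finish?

In 7 hours Aiko does 7/15 of the job, leaving 8/15.
Keiko works at 1/9 per hour, so finishing takes 8/15 ÷ 1/9 = 24/5 hours.
Total time = 7 + 24/5 = 59/5 hours.

59/5 hours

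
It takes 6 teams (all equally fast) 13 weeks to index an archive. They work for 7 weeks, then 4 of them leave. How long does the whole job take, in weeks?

One team does 1/78 of the job per week.
After 7 weeks with 6 teams, 7/13 is done (6/13 left).
With 2 teams the rate is 2/78 = 1/39, so the rest takes 6/13 ÷ 1/39 = 18 weeks.
Total = 7 + 18 = 25 weeks.

25 weeks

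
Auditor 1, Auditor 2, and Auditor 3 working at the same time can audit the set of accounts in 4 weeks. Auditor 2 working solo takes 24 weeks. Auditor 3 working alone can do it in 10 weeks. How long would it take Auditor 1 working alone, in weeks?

Combined rate is 1/4 per week.
Known contribution: 1/24 + 1/10 = (5 + 12)/120 = 17/120 per week.
So Auditor 1's rate is 1/4 − 17/120 = 13/120, meaning 120/13 weeks alone.

120/13 weeks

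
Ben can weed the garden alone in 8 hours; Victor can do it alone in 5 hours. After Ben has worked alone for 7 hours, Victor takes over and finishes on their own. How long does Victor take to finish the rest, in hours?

5/8 hours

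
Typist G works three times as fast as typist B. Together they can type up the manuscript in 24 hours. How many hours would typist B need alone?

96 hours

Let typist B's rate be r; then typist G's rate is 3r, so together (3 + 1)r = 4r = 1/24.
Thus r = 1/96 per hour.
Typist B alone: 96 hours; typist G alone: 32 hours.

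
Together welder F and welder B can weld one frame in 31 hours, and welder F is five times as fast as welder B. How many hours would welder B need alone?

Let welder B's rate be r; then welder F's rate is 5r, so together (5 + 1)r = 6r = 1/31.
Thus r = 1/186 per hour.
Welder B alone: 186 hours; welder F alone: 186/5 hours.

186 hours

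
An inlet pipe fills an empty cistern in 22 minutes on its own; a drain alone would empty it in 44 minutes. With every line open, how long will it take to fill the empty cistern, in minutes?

44 minutes

Net rate = 1/22 − 1/44 = (2 − 1)/44 = 1/44 per minute.
Filling time = 1 ÷ (1/44) = 44 minutes.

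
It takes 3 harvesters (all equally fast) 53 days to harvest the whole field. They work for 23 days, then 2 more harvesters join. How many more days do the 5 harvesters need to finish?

18 days

One harvester does 1/159 of the job per day.
After 23 days with 3 harvesters, 23/53 is done (30/53 left).
With 5 harvesters the rate is 5/159, so the rest takes 30/53 ÷ 5/159 = 18 days.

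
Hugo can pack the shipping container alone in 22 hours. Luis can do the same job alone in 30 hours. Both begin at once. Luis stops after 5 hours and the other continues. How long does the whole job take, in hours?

In the first 5 hours the combined rate is 13/165, so 13/33 of the job is done, leaving 20/33.
After Luis leaves the rate is 1/22 per hour; the remaining 20/33 takes 40/3 hours.
Total = 5 + 40/3 = 55/3 hours.

55/3 hours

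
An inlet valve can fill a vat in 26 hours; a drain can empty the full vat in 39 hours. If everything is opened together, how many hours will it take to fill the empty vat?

78 hours

Net rate = 1/26 − 1/39 = (3 − 2)/78 = 1/78 per hour.
Filling time = 1 ÷ (1/78) = 78 hours.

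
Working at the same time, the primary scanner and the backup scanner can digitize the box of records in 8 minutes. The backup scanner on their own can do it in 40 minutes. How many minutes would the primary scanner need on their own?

10 minutes

Combined rate is 1/8 per minute.
Known contribution: 1/40 per minute.
So the primary scanner's rate is 1/8 − 1/40 = 1/10, meaning 10 minutes alone.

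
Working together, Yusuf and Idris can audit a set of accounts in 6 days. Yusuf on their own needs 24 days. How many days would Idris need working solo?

Combined rate is 1/6 per day.
Known contribution: 1/24 per day.
So Idris's rate is 1/6 − 1/24 = 1/8, meaning 8 days alone.

8 days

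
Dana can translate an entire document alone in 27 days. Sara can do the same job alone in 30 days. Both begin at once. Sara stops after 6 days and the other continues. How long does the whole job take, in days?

108/5 days

In the first 6 days the combined rate is 19/270, so 19/45 of the job is done, leaving 26/45.
After Sara leaves the rate is 1/27 per day; the remaining 26/45 takes 78/5 days.
Total = 6 + 78/5 = 108/5 days.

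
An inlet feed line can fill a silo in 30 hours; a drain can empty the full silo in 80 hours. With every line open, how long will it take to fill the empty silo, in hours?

48 hours

Net rate = 1/30 − 1/80 = (8 − 3)/240 = 5/240 = 1/48 per hour.
Filling time = 1 ÷ (1/48) = 48 hours.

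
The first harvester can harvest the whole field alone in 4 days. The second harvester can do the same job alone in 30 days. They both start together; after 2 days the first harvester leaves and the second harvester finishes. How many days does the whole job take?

15 days

In the first 2 days the combined rate is 17/60, so 17/30 of the job is done, leaving 13/30.
After the first harvester leaves the rate is 1/30 per day; the remaining 13/30 takes 13 days.
Total = 2 + 13 = 15 days.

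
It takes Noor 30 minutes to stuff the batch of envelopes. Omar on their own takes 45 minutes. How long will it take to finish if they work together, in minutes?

Combined rate: 1/30 + 1/45 = (3 + 2)/90 = 5/90 = 1/18 per minute.
Time = 1 ÷ (1/18) = 18 minutes.

18 minutes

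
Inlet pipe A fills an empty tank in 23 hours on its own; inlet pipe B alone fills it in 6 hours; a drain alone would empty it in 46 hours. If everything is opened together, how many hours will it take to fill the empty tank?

69/13 hours

Net rate = 1/23 + 1/6 − 1/46 = (6 + 23 − 3)/138 = 26/138 = 13/69 per hour.
Filling time = 1 ÷ (13/69) = 69/13 hours.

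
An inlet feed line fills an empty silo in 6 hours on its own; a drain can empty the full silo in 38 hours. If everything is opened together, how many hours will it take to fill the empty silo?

57/8 hours

Net rate = 1/6 − 1/38 = (19 − 3)/114 = 16/114 = 8/57 per hour.
Filling time = 1 ÷ (8/57) = 57/8 hours.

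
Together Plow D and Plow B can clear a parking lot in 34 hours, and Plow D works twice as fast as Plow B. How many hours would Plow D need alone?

Let Plow B's rate be r; then Plow D's rate is 2r, so together (2 + 1)r = 3r = 1/34.
Thus r = 1/102 per hour.
Plow B alone: 102 hours; Plow D alone: 51 hours.

51 hours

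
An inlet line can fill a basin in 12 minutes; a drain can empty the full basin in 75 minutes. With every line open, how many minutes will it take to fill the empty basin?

100/7 minutes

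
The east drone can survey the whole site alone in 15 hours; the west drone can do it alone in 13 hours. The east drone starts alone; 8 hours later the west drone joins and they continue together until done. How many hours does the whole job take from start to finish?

45/4 hours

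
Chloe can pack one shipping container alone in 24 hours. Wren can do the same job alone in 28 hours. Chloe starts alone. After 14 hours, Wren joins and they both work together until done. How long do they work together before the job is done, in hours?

70/13 hours

In the first 14 hours Chloe alone does 14/24 = 7/12 of the job, leaving 5/12.
Once everyone is working, combined rate: 1/24 + 1/28 = (7 + 6)/168 = 13/168 per hour.
Remaining 5/12 at 13/168 per hour takes 70/13 hours.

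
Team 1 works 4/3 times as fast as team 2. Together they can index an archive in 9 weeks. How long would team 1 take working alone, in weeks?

63/4 weeks

Let team 2's rate be r; then team 1's rate is (4/3)r, so together (4/3 + 1)r = (7/3)r = 1/9.
Thus r = 1/21 per week.
Team 2 alone: 21 weeks; team 1 alone: 63/4 weeks.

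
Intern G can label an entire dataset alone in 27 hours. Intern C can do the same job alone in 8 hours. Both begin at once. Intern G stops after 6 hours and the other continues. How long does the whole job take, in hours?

In the first 6 hours the combined rate is 35/216, so 35/36 of the job is done, leaving 1/36.
After Intern G leaves the rate is 1/8 per hour; the remaining 1/36 takes 2/9 hours.
Total = 6 + 2/9 = 56/9 hours.

56/9 hours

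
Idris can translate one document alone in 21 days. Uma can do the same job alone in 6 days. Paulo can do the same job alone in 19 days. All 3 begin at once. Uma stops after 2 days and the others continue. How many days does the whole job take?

133/20 days

In the first 2 days the combined rate is 71/266, so 71/133 of the job is done, leaving 62/133.
After Uma leaves the rate is 40/399 per day; the remaining 62/133 takes 93/20 days.
Total = 2 + 93/20 = 133/20 days.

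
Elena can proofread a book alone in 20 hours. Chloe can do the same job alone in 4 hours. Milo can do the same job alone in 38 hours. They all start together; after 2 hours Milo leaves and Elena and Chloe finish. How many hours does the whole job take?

In the first 2 hours the combined rate is 31/95, so 62/95 of the job is done, leaving 33/95.
After Milo leaves the rate is 3/10 per hour; the remaining 33/95 takes 22/19 hours.
Total = 2 + 22/19 = 60/19 hours.

60/19 hours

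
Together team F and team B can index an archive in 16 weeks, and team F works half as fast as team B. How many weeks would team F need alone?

48 weeks

Let team B's rate be r; then team F's rate is (1/2)r, so together (1/2 + 1)r = (3/2)r = 1/16.
Thus r = 1/24 per week.
Team B alone: 24 weeks; team F alone: 48 weeks.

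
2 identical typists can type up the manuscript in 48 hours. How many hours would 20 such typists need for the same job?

Total work is 2·48 = 96 typist-hours.
With 20 typists: 96/20 = 24/5 hours.

24/5 hours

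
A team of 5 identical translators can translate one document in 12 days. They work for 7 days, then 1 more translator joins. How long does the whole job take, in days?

67/6 days

One translator does 1/60 of the job per day.
After 7 days with 5 translators, 7/12 is done (5/12 left).
With 6 translators the rate is 6/60 = 1/10, so the rest takes 5/12 ÷ 1/10 = 25/6 days.
Total = 7 + 25/6 = 67/6 days.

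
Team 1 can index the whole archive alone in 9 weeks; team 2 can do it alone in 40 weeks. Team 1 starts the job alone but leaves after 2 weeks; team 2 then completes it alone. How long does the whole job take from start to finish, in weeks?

298/9 weeks

In 2 weeks team 1 does 2/9 of the job, leaving 7/9.
Team 2 works at 1/40 per week, so finishing takes 7/9 ÷ 1/40 = 280/9 weeks.
Total time = 2 + 280/9 = 298/9 weeks.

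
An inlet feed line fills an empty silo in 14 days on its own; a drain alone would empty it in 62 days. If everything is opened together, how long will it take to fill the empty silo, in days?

Net rate = 1/14 − 1/62 = (31 − 7)/434 = 24/434 = 12/217 per day.
Filling time = 1 ÷ (12/217) = 217/12 days.

217/12 days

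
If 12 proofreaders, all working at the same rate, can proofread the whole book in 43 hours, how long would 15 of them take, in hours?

Total work is 12·43 = 516 proofreader-hours.
With 15 proofreaders: 516/15 = 172/5 hours.

172/5 hours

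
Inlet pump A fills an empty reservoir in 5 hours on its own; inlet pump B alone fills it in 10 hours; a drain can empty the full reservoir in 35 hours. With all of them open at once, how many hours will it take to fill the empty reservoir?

70/19 hours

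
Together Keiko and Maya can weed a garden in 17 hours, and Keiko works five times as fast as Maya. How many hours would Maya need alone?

102 hours

Let Maya's rate be r; then Keiko's rate is 5r, so together (5 + 1)r = 6r = 1/17.
Thus r = 1/102 per hour.
Maya alone: 102 hours; Keiko alone: 102/5 hours.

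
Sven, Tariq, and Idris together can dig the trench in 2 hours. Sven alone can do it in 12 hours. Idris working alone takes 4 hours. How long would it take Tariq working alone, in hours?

6 hours

Combined rate is 1/2 per hour.
Known contribution: 1/12 + 1/4 = (1 + 3)/12 = 4/12 = 1/3 per hour.
So Tariq's rate is 1/2 − 1/3 = 1/6, meaning 6 hours alone.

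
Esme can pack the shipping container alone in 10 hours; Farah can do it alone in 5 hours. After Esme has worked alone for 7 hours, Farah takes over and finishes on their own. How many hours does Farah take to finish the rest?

3/2 hours

In 7 hours Esme does 7/10 of the job, leaving 3/10.
Farah works at 1/5 per hour, so finishing takes 3/10 ÷ 1/5 = 3/2 hours.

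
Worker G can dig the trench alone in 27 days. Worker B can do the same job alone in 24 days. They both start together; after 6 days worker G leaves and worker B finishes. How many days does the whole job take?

56/3 days

In the first 6 days the combined rate is 17/216, so 17/36 of the job is done, leaving 19/36.
After worker G leaves the rate is 1/24 per day; the remaining 19/36 takes 38/3 days.
Total = 6 + 38/3 = 56/3 days.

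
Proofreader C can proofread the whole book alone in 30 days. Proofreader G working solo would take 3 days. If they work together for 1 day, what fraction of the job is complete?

Combined rate: 1/30 + 1/3 = (1 + 10)/30 = 11/30 per day.
In 1 day they complete 1·11/30 = 11/30 of the job.

11/30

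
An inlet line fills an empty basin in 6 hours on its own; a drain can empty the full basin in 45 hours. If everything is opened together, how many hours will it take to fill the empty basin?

90/13 hours

Net rate = 1/6 − 1/45 = (15 − 2)/90 = 13/90 per hour.
Filling time = 1 ÷ (13/90) = 90/13 hours.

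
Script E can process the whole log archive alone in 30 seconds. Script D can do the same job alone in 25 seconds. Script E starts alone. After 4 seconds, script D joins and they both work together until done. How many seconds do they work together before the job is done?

130/11 seconds

In the first 4 seconds script E alone does 4/30 = 2/15 of the job, leaving 13/15.
Once everyone is working, combined rate: 1/30 + 1/25 = (5 + 6)/150 = 11/150 per second.
Remaining 13/15 at 11/150 per second takes 130/11 seconds.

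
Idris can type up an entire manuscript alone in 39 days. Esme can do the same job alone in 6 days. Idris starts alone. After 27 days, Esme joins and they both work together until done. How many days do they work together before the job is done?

In the first 27 days Idris alone does 27/39 = 9/13 of the job, leaving 4/13.
Once everyone is working, combined rate: 1/39 + 1/6 = (2 + 13)/78 = 15/78 = 5/26 per day.
Remaining 4/13 at 5/26 per day takes 8/5 days.

8/5 days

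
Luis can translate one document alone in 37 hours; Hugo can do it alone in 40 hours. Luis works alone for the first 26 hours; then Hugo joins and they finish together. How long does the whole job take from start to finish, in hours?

222/7 hours

In 26 hours Luis does 26/37 of the job, leaving 11/37.
Luis and Hugo together work at 77/1480 per hour, so finishing takes 11/37 ÷ 77/1480 = 40/7 hours.
Total time = 26 + 40/7 = 222/7 hours.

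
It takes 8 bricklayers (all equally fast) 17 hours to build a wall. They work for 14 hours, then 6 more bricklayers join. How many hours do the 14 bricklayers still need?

One bricklayer does 1/136 of the job per hour.
After 14 hours with 8 bricklayers, 14/17 is done (3/17 left).
With 14 bricklayers the rate is 14/136 = 7/68, so the rest takes 3/17 ÷ 7/68 = 12/7 hours.

12/7 hours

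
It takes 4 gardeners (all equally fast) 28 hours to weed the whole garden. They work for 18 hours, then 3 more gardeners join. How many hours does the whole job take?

One gardener does 1/112 of the job per hour.
After 18 hours with 4 gardeners, 9/14 is done (5/14 left).
With 7 gardeners the rate is 7/112 = 1/16, so the rest takes 5/14 ÷ 1/16 = 40/7 hours.
Total = 18 + 40/7 = 166/7 hours.

166/7 hours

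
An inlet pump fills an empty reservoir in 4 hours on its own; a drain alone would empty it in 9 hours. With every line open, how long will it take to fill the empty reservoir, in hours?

36/5 hours

Net rate = 1/4 − 1/9 = (9 − 4)/36 = 5/36 per hour.
Filling time = 1 ÷ (5/36) = 36/5 hours.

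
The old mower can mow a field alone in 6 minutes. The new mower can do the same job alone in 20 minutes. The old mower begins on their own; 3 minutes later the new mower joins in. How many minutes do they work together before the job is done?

In the first 3 minutes the old mower alone does 3/6 = 1/2 of the job, leaving 1/2.
Once everyone is working, combined rate: 1/6 + 1/20 = (10 + 3)/60 = 13/60 per minute.
Remaining 1/2 at 13/60 per minute takes 30/13 minutes.

30/13 minutes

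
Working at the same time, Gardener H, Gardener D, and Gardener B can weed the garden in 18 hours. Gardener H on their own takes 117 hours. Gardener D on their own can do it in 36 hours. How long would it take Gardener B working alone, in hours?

Combined rate is 1/18 per hour.
Known contribution: 1/117 + 1/36 = (4 + 13)/468 = 17/468 per hour.
So Gardener B's rate is 1/18 − 17/468 = 1/52, meaning 52 hours alone.

52 hours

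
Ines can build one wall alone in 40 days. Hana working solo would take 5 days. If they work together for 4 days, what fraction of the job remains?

1/10

Combined rate: 1/40 + 1/5 = (1 + 8)/40 = 9/40 per day.
In 4 days they complete 4·9/40 = 9/10 of the job.
So 1/10 remains.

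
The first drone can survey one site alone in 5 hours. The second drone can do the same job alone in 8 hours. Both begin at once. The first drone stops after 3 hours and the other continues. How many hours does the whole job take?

16/5 hours

In the first 3 hours the combined rate is 13/40, so 39/40 of the job is done, leaving 1/40.
After the first drone leaves the rate is 1/8 per hour; the remaining 1/40 takes 1/5 hours.
Total = 3 + 1/5 = 16/5 hours.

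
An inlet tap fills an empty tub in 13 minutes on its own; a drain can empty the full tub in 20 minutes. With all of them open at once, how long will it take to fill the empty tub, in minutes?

260/7 minutes

Net rate = 1/13 − 1/20 = (20 − 13)/260 = 7/260 per minute.
Filling time = 1 ÷ (7/260) = 260/7 minutes.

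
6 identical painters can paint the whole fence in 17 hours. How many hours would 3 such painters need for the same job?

34 hours

Total work is 6·17 = 102 painter-hours.
With 3 painters: 102/3 = 34 hours.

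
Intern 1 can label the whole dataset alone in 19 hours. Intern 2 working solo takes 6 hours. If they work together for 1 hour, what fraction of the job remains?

Combined rate: 1/19 + 1/6 = (6 + 19)/114 = 25/114 per hour.
In 1 hour they complete 1·25/114 = 25/114 of the job.
So 89/114 remains.

89/114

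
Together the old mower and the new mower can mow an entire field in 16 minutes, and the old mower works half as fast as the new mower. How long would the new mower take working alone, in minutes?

Let the new mower's rate be r; then the old mower's rate is (1/2)r, so together (1/2 + 1)r = (3/2)r = 1/16.
Thus r = 1/24 per minute.
The new mower alone: 24 minutes; the old mower alone: 48 minutes.

24 minutes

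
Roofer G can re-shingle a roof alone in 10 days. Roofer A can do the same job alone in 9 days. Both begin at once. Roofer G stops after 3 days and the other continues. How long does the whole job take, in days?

63/10 days

In the first 3 days the combined rate is 19/90, so 19/30 of the job is done, leaving 11/30.
After Roofer G leaves the rate is 1/9 per day; the remaining 11/30 takes 33/10 days.
Total = 3 + 33/10 = 63/10 days.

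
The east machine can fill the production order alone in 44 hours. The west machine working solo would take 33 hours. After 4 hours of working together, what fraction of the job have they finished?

7/33

Combined rate: 1/44 + 1/33 = (3 + 4)/132 = 7/132 per hour.
In 4 hours they complete 4·7/132 = 7/33 of the job.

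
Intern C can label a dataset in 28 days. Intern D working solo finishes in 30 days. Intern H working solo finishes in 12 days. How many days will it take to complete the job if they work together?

105/16 days

Combined rate: 1/28 + 1/30 + 1/12 = (15 + 14 + 35)/420 = 64/420 = 16/105 per day.
Time = 1 ÷ (16/105) = 105/16 days.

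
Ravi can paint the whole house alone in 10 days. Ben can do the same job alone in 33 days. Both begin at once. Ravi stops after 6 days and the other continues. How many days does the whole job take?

In the first 6 days the combined rate is 43/330, so 43/55 of the job is done, leaving 12/55.
After Ravi leaves the rate is 1/33 per day; the remaining 12/55 takes 36/5 days.
Total = 6 + 36/5 = 66/5 days.

66/5 days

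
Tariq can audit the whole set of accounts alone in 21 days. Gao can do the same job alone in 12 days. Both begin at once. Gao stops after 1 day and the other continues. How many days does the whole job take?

In the first 1 day the combined rate is 11/84, so 11/84 of the job is done, leaving 73/84.
After Gao leaves the rate is 1/21 per day; the remaining 73/84 takes 73/4 days.
Total = 1 + 73/4 = 77/4 days.

77/4 days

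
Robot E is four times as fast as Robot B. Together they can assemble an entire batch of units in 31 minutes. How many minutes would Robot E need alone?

Let Robot B's rate be r; then Robot E's rate is 4r, so together (4 + 1)r = 5r = 1/31.
Thus r = 1/155 per minute.
Robot B alone: 155 minutes; Robot E alone: 155/4 minutes.

155/4 minutes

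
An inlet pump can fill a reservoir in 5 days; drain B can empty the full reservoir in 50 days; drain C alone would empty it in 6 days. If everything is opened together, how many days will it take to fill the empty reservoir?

Net rate = 1/5 − 1/50 − 1/6 = (30 − 3 − 25)/150 = 2/150 = 1/75 per day.
Filling time = 1 ÷ (1/75) = 75 days.

75 days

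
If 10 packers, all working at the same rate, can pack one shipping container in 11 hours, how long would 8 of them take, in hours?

Total work is 10·11 = 110 packer-hours.
With 8 packers: 110/8 = 55/4 hours.

55/4 hours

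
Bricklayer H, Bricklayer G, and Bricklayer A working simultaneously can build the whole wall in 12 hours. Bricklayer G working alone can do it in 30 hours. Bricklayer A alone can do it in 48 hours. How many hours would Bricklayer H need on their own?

240/7 hours

Combined rate is 1/12 per hour.
Known contribution: 1/30 + 1/48 = (8 + 5)/240 = 13/240 per hour.
So Bricklayer H's rate is 1/12 − 13/240 = 7/240, meaning 240/7 hours alone.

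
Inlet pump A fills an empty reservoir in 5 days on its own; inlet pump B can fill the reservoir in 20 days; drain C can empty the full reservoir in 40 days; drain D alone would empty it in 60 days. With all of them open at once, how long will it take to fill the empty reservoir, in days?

Net rate = 1/5 + 1/20 − 1/40 − 1/60 = (24 + 6 − 3 − 2)/120 = 25/120 = 5/24 per day.
Filling time = 1 ÷ (5/24) = 24/5 days.

24/5 days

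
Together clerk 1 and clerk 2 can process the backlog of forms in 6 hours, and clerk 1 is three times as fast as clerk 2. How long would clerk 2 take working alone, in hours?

Let clerk 2's rate be r; then clerk 1's rate is 3r, so together (3 + 1)r = 4r = 1/6.
Thus r = 1/24 per hour.
Clerk 2 alone: 24 hours; clerk 1 alone: 8 hours.

24 hours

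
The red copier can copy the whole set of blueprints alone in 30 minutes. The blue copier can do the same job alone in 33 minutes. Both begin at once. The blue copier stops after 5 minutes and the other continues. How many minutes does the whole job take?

In the first 5 minutes the combined rate is 7/110, so 7/22 of the job is done, leaving 15/22.
After the blue copier leaves the rate is 1/30 per minute; the remaining 15/22 takes 225/11 minutes.
Total = 5 + 225/11 = 280/11 minutes.

280/11 minutes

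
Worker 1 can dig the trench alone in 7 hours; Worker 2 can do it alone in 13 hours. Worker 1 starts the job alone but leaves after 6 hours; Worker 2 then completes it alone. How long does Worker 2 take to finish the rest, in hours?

13/7 hours

In 6 hours Worker 1 does 6/7 of the job, leaving 1/7.
Worker 2 works at 1/13 per hour, so finishing takes 1/7 ÷ 1/13 = 13/7 hours.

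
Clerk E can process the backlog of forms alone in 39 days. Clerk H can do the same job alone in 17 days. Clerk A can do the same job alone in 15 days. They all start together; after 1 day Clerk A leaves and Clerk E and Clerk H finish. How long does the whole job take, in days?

221/20 days

In the first 1 day the combined rate is 167/1105, so 167/1105 of the job is done, leaving 938/1105.
After Clerk A leaves the rate is 56/663 per day; the remaining 938/1105 takes 201/20 days.
Total = 1 + 201/20 = 221/20 days.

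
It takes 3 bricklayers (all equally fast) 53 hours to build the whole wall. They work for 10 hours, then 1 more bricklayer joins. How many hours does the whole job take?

One bricklayer does 1/159 of the job per hour.
After 10 hours with 3 bricklayers, 10/53 is done (43/53 left).
With 4 bricklayers the rate is 4/159, so the rest takes 43/53 ÷ 4/159 = 129/4 hours.
Total = 10 + 129/4 = 169/4 hours.

169/4 hours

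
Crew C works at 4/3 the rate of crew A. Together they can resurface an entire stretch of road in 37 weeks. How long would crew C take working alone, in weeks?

Let crew A's rate be r; then crew C's rate is (4/3)r, so together (4/3 + 1)r = (7/3)r = 1/37.
Thus r = 3/259 per week.
Crew A alone: 259/3 weeks; crew C alone: 259/4 weeks.

259/4 weeks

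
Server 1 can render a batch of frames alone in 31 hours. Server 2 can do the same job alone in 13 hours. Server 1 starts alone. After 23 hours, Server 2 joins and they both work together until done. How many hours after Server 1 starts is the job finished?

In the first 23 hours Server 1 alone does 23/31 of the job, leaving 8/31.
Once everyone is working, combined rate: 1/31 + 1/13 = (13 + 31)/403 = 44/403 per hour.
Remaining 8/31 at 44/403 per hour takes 26/11 hours.
Total from the start = 23 + 26/11 = 279/11 hours.

279/11 hours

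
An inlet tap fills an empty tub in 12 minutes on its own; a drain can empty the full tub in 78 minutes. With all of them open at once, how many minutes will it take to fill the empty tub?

156/11 minutes

Net rate = 1/12 − 1/78 = (13 − 2)/156 = 11/156 per minute.
Filling time = 1 ÷ (11/156) = 156/11 minutes.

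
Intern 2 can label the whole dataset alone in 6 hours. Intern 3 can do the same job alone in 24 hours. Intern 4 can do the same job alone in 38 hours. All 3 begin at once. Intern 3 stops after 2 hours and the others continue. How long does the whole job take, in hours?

19/4 hours

In the first 2 hours the combined rate is 107/456, so 107/228 of the job is done, leaving 121/228.
After intern 3 leaves the rate is 11/57 per hour; the remaining 121/228 takes 11/4 hours.
Total = 2 + 11/4 = 19/4 hours.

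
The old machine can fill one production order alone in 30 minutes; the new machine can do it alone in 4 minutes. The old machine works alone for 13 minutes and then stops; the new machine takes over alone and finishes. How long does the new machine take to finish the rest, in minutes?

34/15 minutes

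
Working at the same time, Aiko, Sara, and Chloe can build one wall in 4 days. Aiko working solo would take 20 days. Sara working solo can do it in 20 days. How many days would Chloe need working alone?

20/3 days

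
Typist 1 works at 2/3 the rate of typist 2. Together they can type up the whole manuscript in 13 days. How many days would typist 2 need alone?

65/3 days

Let typist 2's rate be r; then typist 1's rate is (2/3)r, so together (2/3 + 1)r = (5/3)r = 1/13.
Thus r = 3/65 per day.
Typist 2 alone: 65/3 days; typist 1 alone: 65/2 days.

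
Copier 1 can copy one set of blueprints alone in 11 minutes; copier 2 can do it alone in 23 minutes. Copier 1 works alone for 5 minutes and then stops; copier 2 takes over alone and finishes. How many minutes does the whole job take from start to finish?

193/11 minutes

In 5 minutes copier 1 does 5/11 of the job, leaving 6/11.
Copier 2 works at 1/23 per minute, so finishing takes 6/11 ÷ 1/23 = 138/11 minutes.
Total time = 5 + 138/11 = 193/11 minutes.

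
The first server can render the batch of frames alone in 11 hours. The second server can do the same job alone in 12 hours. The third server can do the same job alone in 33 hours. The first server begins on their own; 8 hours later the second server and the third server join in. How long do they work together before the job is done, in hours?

In the first 8 hours the first server alone does 8/11 of the job, leaving 3/11.
Once everyone is working, combined rate: 1/11 + 1/12 + 1/33 = (12 + 11 + 4)/132 = 27/132 = 9/44 per hour.
Remaining 3/11 at 9/44 per hour takes 4/3 hours.

4/3 hours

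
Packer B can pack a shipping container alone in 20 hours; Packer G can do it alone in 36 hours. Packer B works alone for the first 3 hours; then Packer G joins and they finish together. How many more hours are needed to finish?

In 3 hours Packer B does 3/20 of the job, leaving 17/20.
Packer B and Packer G together work at 7/90 per hour, so finishing takes 17/20 ÷ 7/90 = 153/14 hours.

153/14 hours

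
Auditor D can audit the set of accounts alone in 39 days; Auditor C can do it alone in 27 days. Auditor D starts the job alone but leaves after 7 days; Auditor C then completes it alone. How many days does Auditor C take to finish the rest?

288/13 days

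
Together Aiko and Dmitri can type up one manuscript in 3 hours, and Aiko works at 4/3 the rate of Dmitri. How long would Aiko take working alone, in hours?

Let Dmitri's rate be r; then Aiko's rate is (4/3)r, so together (4/3 + 1)r = (7/3)r = 1/3.
Thus r = 1/7 per hour.
Dmitri alone: 7 hours; Aiko alone: 21/4 hours.

21/4 hours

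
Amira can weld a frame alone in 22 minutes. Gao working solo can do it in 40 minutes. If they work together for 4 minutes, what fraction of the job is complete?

Combined rate: 1/22 + 1/40 = (20 + 11)/440 = 31/440 per minute.
In 4 minutes they complete 4·31/440 = 31/110 of the job.

31/110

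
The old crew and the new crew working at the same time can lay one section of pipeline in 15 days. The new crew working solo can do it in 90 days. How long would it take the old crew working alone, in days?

Combined rate is 1/15 per day.
Known contribution: 1/90 per day.
So the old crew's rate is 1/15 − 1/90 = 1/18, meaning 18 days alone.

18 days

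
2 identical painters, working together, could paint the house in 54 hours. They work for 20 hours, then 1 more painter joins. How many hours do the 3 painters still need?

One painter does 1/108 of the job per hour.
After 20 hours with 2 painters, 10/27 is done (17/27 left).
With 3 painters the rate is 3/108 = 1/36, so the rest takes 17/27 ÷ 1/36 = 68/3 hours.

68/3 hours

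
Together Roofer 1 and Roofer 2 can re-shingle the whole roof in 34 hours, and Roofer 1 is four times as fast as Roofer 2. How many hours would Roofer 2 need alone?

Let Roofer 2's rate be r; then Roofer 1's rate is 4r, so together (4 + 1)r = 5r = 1/34.
Thus r = 1/170 per hour.
Roofer 2 alone: 170 hours; Roofer 1 alone: 85/2 hours.

170 hours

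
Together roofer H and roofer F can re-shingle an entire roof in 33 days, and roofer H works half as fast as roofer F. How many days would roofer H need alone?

99 days

Let roofer F's rate be r; then roofer H's rate is (1/2)r, so together (1/2 + 1)r = (3/2)r = 1/33.
Thus r = 2/99 per day.
Roofer F alone: 99/2 days; roofer H alone: 99 days.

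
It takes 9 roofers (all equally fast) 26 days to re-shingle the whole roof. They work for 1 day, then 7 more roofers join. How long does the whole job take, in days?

One roofer does 1/234 of the job per day.
After 1 day with 9 roofers, 1/26 is done (25/26 left).
With 16 roofers the rate is 16/234 = 8/117, so the rest takes 25/26 ÷ 8/117 = 225/16 days.
Total = 1 + 225/16 = 241/16 days.

241/16 days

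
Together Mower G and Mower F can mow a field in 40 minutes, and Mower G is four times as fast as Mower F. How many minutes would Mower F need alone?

Let Mower F's rate be r; then Mower G's rate is 4r, so together (4 + 1)r = 5r = 1/40.
Thus r = 1/200 per minute.
Mower F alone: 200 minutes; Mower G alone: 50 minutes.

200 minutes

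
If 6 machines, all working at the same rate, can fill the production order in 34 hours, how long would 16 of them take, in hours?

51/4 hours

Total work is 6·34 = 204 machine-hours.
With 16 machines: 204/16 = 51/4 hours.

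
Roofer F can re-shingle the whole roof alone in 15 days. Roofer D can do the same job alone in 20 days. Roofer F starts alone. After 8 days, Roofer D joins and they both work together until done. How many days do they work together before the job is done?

In the first 8 days Roofer F alone does 8/15 of the job, leaving 7/15.
Once everyone is working, combined rate: 1/15 + 1/20 = (4 + 3)/60 = 7/60 per day.
Remaining 7/15 at 7/60 per day takes 4 days.

4 days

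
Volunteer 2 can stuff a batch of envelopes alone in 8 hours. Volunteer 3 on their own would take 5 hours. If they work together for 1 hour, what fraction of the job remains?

27/40

Combined rate: 1/8 + 1/5 = (5 + 8)/40 = 13/40 per hour.
In 1 hour they complete 1·13/40 = 13/40 of the job.
So 27/40 remains.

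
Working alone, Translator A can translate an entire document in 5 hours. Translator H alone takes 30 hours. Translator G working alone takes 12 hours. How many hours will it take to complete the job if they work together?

60/19 hours

Combined rate: 1/5 + 1/30 + 1/12 = (12 + 2 + 5)/60 = 19/60 per hour.
Time = 1 ÷ (19/60) = 60/19 hours.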